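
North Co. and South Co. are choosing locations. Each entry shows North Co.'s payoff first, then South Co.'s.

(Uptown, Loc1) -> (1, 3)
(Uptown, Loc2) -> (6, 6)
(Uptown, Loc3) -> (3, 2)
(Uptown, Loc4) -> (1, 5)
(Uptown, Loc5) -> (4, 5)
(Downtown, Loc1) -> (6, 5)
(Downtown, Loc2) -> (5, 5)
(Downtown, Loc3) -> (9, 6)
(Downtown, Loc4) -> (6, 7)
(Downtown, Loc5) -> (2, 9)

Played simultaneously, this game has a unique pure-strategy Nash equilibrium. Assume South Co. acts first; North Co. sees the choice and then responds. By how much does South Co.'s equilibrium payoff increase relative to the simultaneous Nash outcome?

1

Backward induction with South Co. moving first.
- Loc1: North Co. compares 1, 6 and picks Downtown; South Co. would get 5.
- Loc2: North Co. compares 6, 5 and picks Uptown; South Co. would get 6.
- Loc3: North Co. compares 3, 9 and picks Downtown; South Co. would get 6.
- Loc4: North Co. compares 1, 6 and picks Downtown; South Co. would get 7.
- Loc5: North Co. compares 4, 2 and picks Uptown; South Co. would get 5.
Maximizing over 5, 6, 6, 7, 5, South Co. chooses Loc4. Subgame-perfect outcome: (Downtown, Loc4) with payoffs (6, 7).
Under simultaneous play:
North Co.'s best replies: Loc1→Downtown; Loc2→Uptown; Loc3→Downtown; Loc4→Downtown; Loc5→Uptown.
South Co.'s best replies: Uptown→Loc2; Downtown→Loc5.
Only (Uptown, Loc2) has each player best-responding; Nash payoffs (6, 6).
South Co.'s commitment gain: 7 − 6 = 1.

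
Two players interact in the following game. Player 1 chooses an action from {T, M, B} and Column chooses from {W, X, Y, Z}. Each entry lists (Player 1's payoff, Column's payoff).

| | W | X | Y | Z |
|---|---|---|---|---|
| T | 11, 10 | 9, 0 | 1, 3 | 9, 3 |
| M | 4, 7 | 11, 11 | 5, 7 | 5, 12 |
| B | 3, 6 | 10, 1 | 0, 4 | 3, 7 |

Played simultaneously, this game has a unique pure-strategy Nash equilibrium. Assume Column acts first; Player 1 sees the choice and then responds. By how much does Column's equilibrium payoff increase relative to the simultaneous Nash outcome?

Player 1 best-responds to each possible Column move:
- W → Player 1 plays T (best of 11, 4, 3); Column gets 10.
- X → Player 1 plays M (best of 9, 11, 10); Column gets 11.
- Y → Player 1 plays M (best of 1, 5, 0); Column gets 7.
- Z → Player 1 plays T (best of 9, 5, 3); Column gets 3.
Among 10, 11, 7, 3, the best is 11 at X. Subgame-perfect outcome: (M, X) with payoffs (11, 11).
Now find the simultaneous Nash equilibrium.
Player 1's best replies: W→T; X→M; Y→M; Z→T.
Column's best replies: T→W; M→Z; B→Z.
The unique mutual best reply is (T, W), giving (11, 10).
Column's commitment gain: 11 − 10 = 1.

1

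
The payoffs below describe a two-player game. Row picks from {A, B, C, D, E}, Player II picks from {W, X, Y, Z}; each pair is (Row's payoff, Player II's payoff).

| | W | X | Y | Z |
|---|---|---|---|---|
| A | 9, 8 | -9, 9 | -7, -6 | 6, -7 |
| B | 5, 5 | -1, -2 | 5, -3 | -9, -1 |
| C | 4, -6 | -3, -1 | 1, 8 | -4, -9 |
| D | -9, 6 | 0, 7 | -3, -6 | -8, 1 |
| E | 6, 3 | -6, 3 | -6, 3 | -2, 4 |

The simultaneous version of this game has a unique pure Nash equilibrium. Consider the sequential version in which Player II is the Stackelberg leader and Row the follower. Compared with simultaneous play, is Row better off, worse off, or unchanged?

Backward induction with Player II moving first.
- W: BR = A, leader payoff 8.
- X: BR = D, leader payoff 7.
- Y: BR = B, leader payoff -3.
- Z: BR = A, leader payoff -7.
Player II's induced payoffs are 8, 7, -3, -7, so Player II commits to W. Subgame-perfect outcome: (A, W) with payoffs (9, 8).
Under simultaneous play:
Row's best replies: W→A; X→D; Y→B; Z→A.
Player II's best replies: A→X; B→W; C→Y; D→X; E→Z.
The unique mutual best reply is (D, X), giving (0, 7).
Row earns 9 sequentially versus 0 at the Nash outcome: better off.

better off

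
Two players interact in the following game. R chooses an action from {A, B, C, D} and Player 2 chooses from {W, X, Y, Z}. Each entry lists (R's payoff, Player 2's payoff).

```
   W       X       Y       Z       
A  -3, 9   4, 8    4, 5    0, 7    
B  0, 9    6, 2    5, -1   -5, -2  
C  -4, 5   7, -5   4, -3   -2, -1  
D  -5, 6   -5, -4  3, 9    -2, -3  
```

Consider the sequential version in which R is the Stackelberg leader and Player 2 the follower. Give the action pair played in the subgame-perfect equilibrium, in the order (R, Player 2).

Backward induction with R moving first.
- A: BR = W, leader payoff -3.
- B: BR = W, leader payoff 0.
- C: BR = W, leader payoff -4.
- D: BR = Y, leader payoff 3.
R's induced payoffs are -3, 0, -4, 3, so R commits to D. Subgame-perfect outcome: (D, Y) with payoffs (3, 9).

(D, Y)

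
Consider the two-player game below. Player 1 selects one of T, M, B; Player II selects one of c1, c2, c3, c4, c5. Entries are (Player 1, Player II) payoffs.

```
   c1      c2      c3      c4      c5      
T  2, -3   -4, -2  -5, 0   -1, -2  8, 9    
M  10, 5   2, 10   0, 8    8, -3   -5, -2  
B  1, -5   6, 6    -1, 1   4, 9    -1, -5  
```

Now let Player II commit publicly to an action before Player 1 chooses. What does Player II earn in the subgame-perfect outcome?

Player 1 best-responds to each possible Player II move:
- c1: BR = M, leader payoff 5.
- c2: BR = B, leader payoff 6.
- c3: BR = M, leader payoff 8.
- c4: BR = M, leader payoff -3.
- c5: BR = T, leader payoff 9.
Maximizing over 5, 6, 8, -3, 9, Player II chooses c5. Subgame-perfect outcome: (T, c5) with payoffs (8, 9).

9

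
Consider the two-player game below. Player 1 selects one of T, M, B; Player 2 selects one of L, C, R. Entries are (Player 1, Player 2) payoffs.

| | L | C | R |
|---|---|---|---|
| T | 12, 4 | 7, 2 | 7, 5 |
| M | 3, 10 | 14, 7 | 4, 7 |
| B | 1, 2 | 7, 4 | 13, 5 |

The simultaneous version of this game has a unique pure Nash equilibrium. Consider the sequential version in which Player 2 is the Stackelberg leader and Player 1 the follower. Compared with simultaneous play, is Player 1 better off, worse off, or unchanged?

better off

Player 1 best-responds to each possible Player 2 move:
- L: BR = T, leader payoff 4.
- C: BR = M, leader payoff 7.
- R: BR = B, leader payoff 5.
Player 2's induced payoffs are 4, 7, 5, so Player 2 commits to C. Subgame-perfect outcome: (M, C) with payoffs (14, 7).
Under simultaneous play:
Player 1's best replies: L→T; C→M; R→B.
Player 2's best replies: T→R; M→L; B→R.
The unique mutual best reply is (B, R), giving (13, 5).
Player 1 earns 14 sequentially versus 13 at the Nash outcome: better off.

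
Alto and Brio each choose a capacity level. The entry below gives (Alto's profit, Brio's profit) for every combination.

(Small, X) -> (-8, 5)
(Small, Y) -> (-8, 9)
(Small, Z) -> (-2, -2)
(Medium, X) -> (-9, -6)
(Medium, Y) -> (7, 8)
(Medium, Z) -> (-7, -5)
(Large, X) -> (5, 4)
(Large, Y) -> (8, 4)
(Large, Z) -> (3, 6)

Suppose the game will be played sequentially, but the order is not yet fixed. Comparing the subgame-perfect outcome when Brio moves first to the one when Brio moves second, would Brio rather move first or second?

If Alto leads: Brio's best replies are Small→Y, Medium→Y, Large→Z; Alto's induced payoffs -8, 7, 3; outcome (Medium, Y), payoffs (7, 8).
If Brio leads: Alto's best replies are X→Large, Y→Large, Z→Large; Brio's induced payoffs 4, 4, 6; outcome (Large, Z), payoffs (3, 6).
Brio gets 6 moving first and 8 moving second, so Brio prefers to move second.

second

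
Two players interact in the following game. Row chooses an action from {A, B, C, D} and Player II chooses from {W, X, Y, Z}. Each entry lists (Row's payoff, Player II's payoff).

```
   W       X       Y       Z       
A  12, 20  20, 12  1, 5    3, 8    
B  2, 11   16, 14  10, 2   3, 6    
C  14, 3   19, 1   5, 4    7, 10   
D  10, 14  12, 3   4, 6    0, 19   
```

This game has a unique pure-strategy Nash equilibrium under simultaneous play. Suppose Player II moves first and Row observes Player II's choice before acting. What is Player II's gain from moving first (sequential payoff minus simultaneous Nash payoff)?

2

Work backward from Row's decision.
- W: Row compares 12, 2, 14, 10 and picks C; Player II would get 3.
- X: Row compares 20, 16, 19, 12 and picks A; Player II would get 12.
- Y: Row compares 1, 10, 5, 4 and picks B; Player II would get 2.
- Z: Row compares 3, 3, 7, 0 and picks C; Player II would get 10.
Maximizing over 3, 12, 2, 10, Player II chooses X. Subgame-perfect outcome: (A, X) with payoffs (20, 12).
Under simultaneous play:
Row's best replies: W→C; X→A; Y→B; Z→C.
Player II's best replies: A→W; B→X; C→Z; D→Z.
Only (C, Z) has each player best-responding; Nash payoffs (7, 10).
Player II's commitment gain: 12 − 10 = 2.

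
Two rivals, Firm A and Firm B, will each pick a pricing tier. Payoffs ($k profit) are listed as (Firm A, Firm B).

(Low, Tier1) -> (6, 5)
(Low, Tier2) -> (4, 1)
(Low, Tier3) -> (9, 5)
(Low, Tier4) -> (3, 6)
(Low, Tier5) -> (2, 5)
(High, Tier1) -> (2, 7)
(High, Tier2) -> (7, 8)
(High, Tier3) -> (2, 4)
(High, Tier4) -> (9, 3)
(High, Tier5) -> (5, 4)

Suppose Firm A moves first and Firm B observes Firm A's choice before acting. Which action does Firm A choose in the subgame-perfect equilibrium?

Work backward from Firm B's decision.
- Low → Firm B plays Tier4 (best of 5, 1, 5, 6, 5); Firm A gets 3.
- High → Firm B plays Tier2 (best of 7, 8, 4, 3, 4); Firm A gets 7.
Among 3, 7, the best is 7 at High. Subgame-perfect outcome: (High, Tier2) with payoffs (7, 8).

High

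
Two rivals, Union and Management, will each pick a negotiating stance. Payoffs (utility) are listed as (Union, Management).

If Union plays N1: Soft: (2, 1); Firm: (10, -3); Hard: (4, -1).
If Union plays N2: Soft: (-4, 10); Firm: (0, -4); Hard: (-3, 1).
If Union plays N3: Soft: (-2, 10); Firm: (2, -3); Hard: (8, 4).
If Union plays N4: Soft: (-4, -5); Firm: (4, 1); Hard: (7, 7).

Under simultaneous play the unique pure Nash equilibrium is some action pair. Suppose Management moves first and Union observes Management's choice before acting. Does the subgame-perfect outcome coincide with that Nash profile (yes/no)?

Union best-responds to each possible Management move:
- Soft → Union plays N1 (best of 2, -4, -2, -4); Management gets 1.
- Firm → Union plays N1 (best of 10, 0, 2, 4); Management gets -3.
- Hard → Union plays N3 (best of 4, -3, 8, 7); Management gets 4.
Maximizing over 1, -3, 4, Management chooses Hard. Subgame-perfect outcome: (N3, Hard) with payoffs (8, 4).
For the simultaneous game, intersect best replies.
Union's best replies: Soft→N1; Firm→N1; Hard→N3.
Management's best replies: N1→Soft; N2→Soft; N3→Soft; N4→Hard.
The unique mutual best reply is (N1, Soft), giving (2, 1).
Sequential outcome (N3, Hard) differs from the Nash profile (N1, Soft).

no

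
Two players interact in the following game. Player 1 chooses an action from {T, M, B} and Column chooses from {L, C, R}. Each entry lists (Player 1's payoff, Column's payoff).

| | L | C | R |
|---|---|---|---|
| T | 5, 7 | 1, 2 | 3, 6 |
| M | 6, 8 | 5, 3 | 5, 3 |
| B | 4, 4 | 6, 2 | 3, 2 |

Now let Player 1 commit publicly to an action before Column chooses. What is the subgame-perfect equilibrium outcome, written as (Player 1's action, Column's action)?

(M, L)

Work backward from Column's decision.
- T → Column plays L (best of 7, 2, 6); Player 1 gets 5.
- M → Column plays L (best of 8, 3, 3); Player 1 gets 6.
- B → Column plays L (best of 4, 2, 2); Player 1 gets 4.
Maximizing over 5, 6, 4, Player 1 chooses M. Subgame-perfect outcome: (M, L) with payoffs (6, 8).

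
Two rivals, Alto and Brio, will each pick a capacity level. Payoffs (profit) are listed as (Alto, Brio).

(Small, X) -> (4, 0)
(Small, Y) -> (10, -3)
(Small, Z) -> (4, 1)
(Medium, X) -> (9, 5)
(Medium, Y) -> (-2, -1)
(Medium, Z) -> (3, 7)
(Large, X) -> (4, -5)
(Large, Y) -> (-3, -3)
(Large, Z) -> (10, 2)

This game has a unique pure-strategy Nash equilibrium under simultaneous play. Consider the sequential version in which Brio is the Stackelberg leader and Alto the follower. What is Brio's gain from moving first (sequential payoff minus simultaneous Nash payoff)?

Backward induction with Brio moving first.
- X: BR = Medium, leader payoff 5.
- Y: BR = Small, leader payoff -3.
- Z: BR = Large, leader payoff 2.
Among 5, -3, 2, the best is 5 at X. Subgame-perfect outcome: (Medium, X) with payoffs (9, 5).
For the simultaneous game, intersect best replies.
Alto's best replies: X→Medium; Y→Small; Z→Large.
Brio's best replies: Small→Z; Medium→Z; Large→Z.
Only (Large, Z) has each player best-responding; Nash payoffs (10, 2).
Brio's commitment gain: 5 − 2 = 3.

3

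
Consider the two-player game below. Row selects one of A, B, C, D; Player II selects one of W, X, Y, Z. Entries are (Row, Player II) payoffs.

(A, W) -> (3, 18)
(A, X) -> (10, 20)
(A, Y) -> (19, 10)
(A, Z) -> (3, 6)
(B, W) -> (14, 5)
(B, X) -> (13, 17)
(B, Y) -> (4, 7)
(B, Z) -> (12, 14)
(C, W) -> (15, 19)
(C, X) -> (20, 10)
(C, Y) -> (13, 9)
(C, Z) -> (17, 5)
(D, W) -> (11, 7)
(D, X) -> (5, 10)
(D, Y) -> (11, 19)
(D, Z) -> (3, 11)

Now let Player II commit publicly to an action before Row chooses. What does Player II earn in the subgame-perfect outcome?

19

Solve by backward induction (Player II leads).
- W: Row compares 3, 14, 15, 11 and picks C; Player II would get 19.
- X: Row compares 10, 13, 20, 5 and picks C; Player II would get 10.
- Y: Row compares 19, 4, 13, 11 and picks A; Player II would get 10.
- Z: Row compares 3, 12, 17, 3 and picks C; Player II would get 5.
Among 19, 10, 10, 5, the best is 19 at W. Subgame-perfect outcome: (C, W) with payoffs (15, 19).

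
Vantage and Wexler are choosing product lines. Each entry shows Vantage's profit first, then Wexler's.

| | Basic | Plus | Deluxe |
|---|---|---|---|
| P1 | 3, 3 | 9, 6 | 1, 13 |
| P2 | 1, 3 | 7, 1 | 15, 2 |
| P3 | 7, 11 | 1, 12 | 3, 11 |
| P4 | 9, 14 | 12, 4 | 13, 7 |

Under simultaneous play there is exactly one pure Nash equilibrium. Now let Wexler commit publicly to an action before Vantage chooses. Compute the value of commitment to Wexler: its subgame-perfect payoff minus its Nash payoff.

Work backward from Vantage's decision.
- Basic: Vantage compares 3, 1, 7, 9 and picks P4; Wexler would get 14.
- Plus: Vantage compares 9, 7, 1, 12 and picks P4; Wexler would get 4.
- Deluxe: Vantage compares 1, 15, 3, 13 and picks P2; Wexler would get 2.
Among 14, 4, 2, the best is 14 at Basic. Subgame-perfect outcome: (P4, Basic) with payoffs (9, 14).
Now find the simultaneous Nash equilibrium.
Vantage's best replies: Basic→P4; Plus→P4; Deluxe→P2.
Wexler's best replies: P1→Deluxe; P2→Basic; P3→Plus; P4→Basic.
The unique mutual best reply is (P4, Basic), giving (9, 14).
Wexler's commitment gain: 14 − 14 = 0.

0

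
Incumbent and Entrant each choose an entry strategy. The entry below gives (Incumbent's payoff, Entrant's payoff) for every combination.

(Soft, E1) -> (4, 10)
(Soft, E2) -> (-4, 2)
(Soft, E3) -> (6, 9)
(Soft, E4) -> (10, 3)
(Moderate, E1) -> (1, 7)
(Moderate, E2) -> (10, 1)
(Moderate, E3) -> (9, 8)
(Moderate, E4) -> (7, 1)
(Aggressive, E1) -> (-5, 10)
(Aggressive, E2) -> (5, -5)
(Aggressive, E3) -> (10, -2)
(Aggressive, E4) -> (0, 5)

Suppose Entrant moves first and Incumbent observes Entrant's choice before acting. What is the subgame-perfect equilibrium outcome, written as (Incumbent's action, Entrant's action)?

(Soft, E1)

Work backward from Incumbent's decision.
- E1: BR = Soft, leader payoff 10.
- E2: BR = Moderate, leader payoff 1.
- E3: BR = Aggressive, leader payoff -2.
- E4: BR = Soft, leader payoff 3.
Maximizing over 10, 1, -2, 3, Entrant chooses E1. Subgame-perfect outcome: (Soft, E1) with payoffs (4, 10).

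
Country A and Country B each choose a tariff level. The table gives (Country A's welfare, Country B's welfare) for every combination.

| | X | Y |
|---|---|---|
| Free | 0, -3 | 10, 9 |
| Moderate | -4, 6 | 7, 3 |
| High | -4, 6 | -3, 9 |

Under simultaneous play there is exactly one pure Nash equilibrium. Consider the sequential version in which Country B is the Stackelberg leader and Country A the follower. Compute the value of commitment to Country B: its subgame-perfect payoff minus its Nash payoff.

Backward induction with Country B moving first.
- X: BR = Free, leader payoff -3.
- Y: BR = Free, leader payoff 9.
Among -3, 9, the best is 9 at Y. Subgame-perfect outcome: (Free, Y) with payoffs (10, 9).
For the simultaneous game, intersect best replies.
Country A's best replies: X→Free; Y→Free.
Country B's best replies: Free→Y; Moderate→X; High→Y.
The unique mutual best reply is (Free, Y), giving (10, 9).
Country B's commitment gain: 9 − 9 = 0.

0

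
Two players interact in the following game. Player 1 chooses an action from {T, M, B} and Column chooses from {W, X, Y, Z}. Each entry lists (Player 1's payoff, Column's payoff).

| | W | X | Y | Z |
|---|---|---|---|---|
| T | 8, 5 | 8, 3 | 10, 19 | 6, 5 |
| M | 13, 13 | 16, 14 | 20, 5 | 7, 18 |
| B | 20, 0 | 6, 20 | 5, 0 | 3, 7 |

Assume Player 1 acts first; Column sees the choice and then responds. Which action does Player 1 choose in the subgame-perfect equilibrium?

T

Solve by backward induction (Player 1 leads).
- T: BR = Y, leader payoff 10.
- M: BR = Z, leader payoff 7.
- B: BR = X, leader payoff 6.
Maximizing over 10, 7, 6, Player 1 chooses T. Subgame-perfect outcome: (T, Y) with payoffs (10, 19).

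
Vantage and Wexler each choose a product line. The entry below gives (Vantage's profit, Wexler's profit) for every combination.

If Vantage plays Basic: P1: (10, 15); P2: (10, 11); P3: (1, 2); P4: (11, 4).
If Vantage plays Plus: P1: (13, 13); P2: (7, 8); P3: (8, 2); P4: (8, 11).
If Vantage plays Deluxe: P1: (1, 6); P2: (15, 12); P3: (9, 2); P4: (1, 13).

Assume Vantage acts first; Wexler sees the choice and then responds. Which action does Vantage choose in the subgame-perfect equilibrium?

Backward induction with Vantage moving first.
- Basic → Wexler plays P1 (best of 15, 11, 2, 4); Vantage gets 10.
- Plus → Wexler plays P1 (best of 13, 8, 2, 11); Vantage gets 13.
- Deluxe → Wexler plays P4 (best of 6, 12, 2, 13); Vantage gets 1.
Maximizing over 10, 13, 1, Vantage chooses Plus. Subgame-perfect outcome: (Plus, P1) with payoffs (13, 13).

Plus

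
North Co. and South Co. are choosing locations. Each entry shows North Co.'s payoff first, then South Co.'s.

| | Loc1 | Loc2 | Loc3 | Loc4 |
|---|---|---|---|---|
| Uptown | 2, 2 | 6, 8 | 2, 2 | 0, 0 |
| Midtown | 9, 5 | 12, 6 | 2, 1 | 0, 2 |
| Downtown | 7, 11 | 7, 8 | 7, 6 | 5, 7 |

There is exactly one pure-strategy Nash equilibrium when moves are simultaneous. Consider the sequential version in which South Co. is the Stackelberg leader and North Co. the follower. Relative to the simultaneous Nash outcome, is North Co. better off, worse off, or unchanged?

Solve by backward induction (South Co. leads).
- Loc1: North Co. compares 2, 9, 7 and picks Midtown; South Co. would get 5.
- Loc2: North Co. compares 6, 12, 7 and picks Midtown; South Co. would get 6.
- Loc3: North Co. compares 2, 2, 7 and picks Downtown; South Co. would get 6.
- Loc4: North Co. compares 0, 0, 5 and picks Downtown; South Co. would get 7.
Maximizing over 5, 6, 6, 7, South Co. chooses Loc4. Subgame-perfect outcome: (Downtown, Loc4) with payoffs (5, 7).
Under simultaneous play:
North Co.'s best replies: Loc1→Midtown; Loc2→Midtown; Loc3→Downtown; Loc4→Downtown.
South Co.'s best replies: Uptown→Loc2; Midtown→Loc2; Downtown→Loc1.
The unique mutual best reply is (Midtown, Loc2), giving (12, 6).
North Co. earns 5 sequentially versus 12 at the Nash outcome: worse off.

worse off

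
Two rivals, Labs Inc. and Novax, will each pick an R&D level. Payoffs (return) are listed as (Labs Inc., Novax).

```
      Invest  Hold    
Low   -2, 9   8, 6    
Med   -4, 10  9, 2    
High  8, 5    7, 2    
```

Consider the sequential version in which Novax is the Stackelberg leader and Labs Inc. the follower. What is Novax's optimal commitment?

Solve by backward induction (Novax leads).
- Invest: BR = High, leader payoff 5.
- Hold: BR = Med, leader payoff 2.
Maximizing over 5, 2, Novax chooses Invest. Subgame-perfect outcome: (High, Invest) with payoffs (8, 5).

Invest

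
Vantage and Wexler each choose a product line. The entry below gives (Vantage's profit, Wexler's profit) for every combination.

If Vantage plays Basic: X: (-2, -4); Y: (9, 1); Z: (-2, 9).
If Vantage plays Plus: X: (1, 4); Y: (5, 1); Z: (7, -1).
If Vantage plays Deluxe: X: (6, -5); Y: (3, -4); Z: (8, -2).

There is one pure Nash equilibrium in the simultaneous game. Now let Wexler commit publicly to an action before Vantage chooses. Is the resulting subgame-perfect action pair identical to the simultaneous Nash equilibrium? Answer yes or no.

Solve by backward induction (Wexler leads).
- X: BR = Deluxe, leader payoff -5.
- Y: BR = Basic, leader payoff 1.
- Z: BR = Deluxe, leader payoff -2.
Wexler's induced payoffs are -5, 1, -2, so Wexler commits to Y. Subgame-perfect outcome: (Basic, Y) with payoffs (9, 1).
Under simultaneous play:
Vantage's best replies: X→Deluxe; Y→Basic; Z→Deluxe.
Wexler's best replies: Basic→Z; Plus→X; Deluxe→Z.
Only (Deluxe, Z) has each player best-responding; Nash payoffs (8, -2).
Sequential outcome (Basic, Y) differs from the Nash profile (Deluxe, Z).

no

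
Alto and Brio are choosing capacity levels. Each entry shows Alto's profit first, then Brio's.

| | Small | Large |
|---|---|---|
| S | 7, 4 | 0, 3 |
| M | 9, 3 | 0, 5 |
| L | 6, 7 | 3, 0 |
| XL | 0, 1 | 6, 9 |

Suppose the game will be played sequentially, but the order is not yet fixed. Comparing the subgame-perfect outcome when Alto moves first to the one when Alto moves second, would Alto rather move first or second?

first

If Alto leads: Brio's best replies are S→Small, M→Large, L→Small, XL→Large; Alto's induced payoffs 7, 0, 6, 6; outcome (S, Small), payoffs (7, 4).
If Brio leads: Alto's best replies are Small→M, Large→XL; Brio's induced payoffs 3, 9; outcome (XL, Large), payoffs (6, 9).
Alto gets 7 moving first and 6 moving second, so Alto prefers to move first.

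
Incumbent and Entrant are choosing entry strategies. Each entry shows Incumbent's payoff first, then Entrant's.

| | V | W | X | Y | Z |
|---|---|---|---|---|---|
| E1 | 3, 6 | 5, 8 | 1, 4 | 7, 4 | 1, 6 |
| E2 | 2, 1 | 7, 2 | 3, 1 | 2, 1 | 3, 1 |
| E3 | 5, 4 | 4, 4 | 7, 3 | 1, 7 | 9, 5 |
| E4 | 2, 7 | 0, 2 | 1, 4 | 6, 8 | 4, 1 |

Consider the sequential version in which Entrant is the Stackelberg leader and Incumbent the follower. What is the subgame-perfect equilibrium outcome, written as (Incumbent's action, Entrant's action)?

Backward induction with Entrant moving first.
- V: BR = E3, leader payoff 4.
- W: BR = E2, leader payoff 2.
- X: BR = E3, leader payoff 3.
- Y: BR = E1, leader payoff 4.
- Z: BR = E3, leader payoff 5.
Among 4, 2, 3, 4, 5, the best is 5 at Z. Subgame-perfect outcome: (E3, Z) with payoffs (9, 5).

(E3, Z)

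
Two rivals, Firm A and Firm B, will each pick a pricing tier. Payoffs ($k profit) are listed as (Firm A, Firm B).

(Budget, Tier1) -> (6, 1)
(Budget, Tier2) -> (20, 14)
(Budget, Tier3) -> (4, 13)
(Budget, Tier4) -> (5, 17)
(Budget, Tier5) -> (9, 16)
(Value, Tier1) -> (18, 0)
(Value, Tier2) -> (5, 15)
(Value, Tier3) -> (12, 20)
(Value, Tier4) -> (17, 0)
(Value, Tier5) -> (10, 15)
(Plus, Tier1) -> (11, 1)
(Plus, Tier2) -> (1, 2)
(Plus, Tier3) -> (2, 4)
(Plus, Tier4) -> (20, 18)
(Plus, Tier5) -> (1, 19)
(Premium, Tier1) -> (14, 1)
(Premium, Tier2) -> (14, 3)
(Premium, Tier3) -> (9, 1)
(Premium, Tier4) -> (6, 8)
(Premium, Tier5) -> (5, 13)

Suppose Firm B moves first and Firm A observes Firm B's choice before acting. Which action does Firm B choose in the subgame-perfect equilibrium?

Solve by backward induction (Firm B leads).
- Tier1: BR = Value, leader payoff 0.
- Tier2: BR = Budget, leader payoff 14.
- Tier3: BR = Value, leader payoff 20.
- Tier4: BR = Plus, leader payoff 18.
- Tier5: BR = Value, leader payoff 15.
Firm B's induced payoffs are 0, 14, 20, 18, 15, so Firm B commits to Tier3. Subgame-perfect outcome: (Value, Tier3) with payoffs (12, 20).

Tier3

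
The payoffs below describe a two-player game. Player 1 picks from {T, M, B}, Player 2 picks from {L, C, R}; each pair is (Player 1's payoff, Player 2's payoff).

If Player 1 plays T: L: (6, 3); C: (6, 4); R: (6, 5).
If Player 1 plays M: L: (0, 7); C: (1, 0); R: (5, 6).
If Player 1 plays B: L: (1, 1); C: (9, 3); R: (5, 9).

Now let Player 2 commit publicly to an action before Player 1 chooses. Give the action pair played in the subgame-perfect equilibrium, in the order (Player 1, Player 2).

Backward induction with Player 2 moving first.
- L: Player 1 compares 6, 0, 1 and picks T; Player 2 would get 3.
- C: Player 1 compares 6, 1, 9 and picks B; Player 2 would get 3.
- R: Player 1 compares 6, 5, 5 and picks T; Player 2 would get 5.
Among 3, 3, 5, the best is 5 at R. Subgame-perfect outcome: (T, R) with payoffs (6, 5).

(T, R)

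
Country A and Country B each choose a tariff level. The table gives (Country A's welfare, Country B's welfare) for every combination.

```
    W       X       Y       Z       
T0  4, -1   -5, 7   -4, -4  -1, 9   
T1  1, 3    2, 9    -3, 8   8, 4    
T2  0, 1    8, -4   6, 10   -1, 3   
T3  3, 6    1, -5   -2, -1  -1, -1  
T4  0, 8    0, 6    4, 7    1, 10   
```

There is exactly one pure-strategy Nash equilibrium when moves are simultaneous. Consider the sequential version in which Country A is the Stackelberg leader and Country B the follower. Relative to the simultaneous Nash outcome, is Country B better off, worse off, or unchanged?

Country B best-responds to each possible Country A move:
- T0 → Country B plays Z (best of -1, 7, -4, 9); Country A gets -1.
- T1 → Country B plays X (best of 3, 9, 8, 4); Country A gets 2.
- T2 → Country B plays Y (best of 1, -4, 10, 3); Country A gets 6.
- T3 → Country B plays W (best of 6, -5, -1, -1); Country A gets 3.
- T4 → Country B plays Z (best of 8, 6, 7, 10); Country A gets 1.
Among -1, 2, 6, 3, 1, the best is 6 at T2. Subgame-perfect outcome: (T2, Y) with payoffs (6, 10).
Now find the simultaneous Nash equilibrium.
Country A's best replies: W→T0; X→T2; Y→T2; Z→T1.
Country B's best replies: T0→Z; T1→X; T2→Y; T3→W; T4→Z.
The unique mutual best reply is (T2, Y), giving (6, 10).
Country B earns 10 sequentially versus 10 at the Nash outcome: unchanged.

unchanged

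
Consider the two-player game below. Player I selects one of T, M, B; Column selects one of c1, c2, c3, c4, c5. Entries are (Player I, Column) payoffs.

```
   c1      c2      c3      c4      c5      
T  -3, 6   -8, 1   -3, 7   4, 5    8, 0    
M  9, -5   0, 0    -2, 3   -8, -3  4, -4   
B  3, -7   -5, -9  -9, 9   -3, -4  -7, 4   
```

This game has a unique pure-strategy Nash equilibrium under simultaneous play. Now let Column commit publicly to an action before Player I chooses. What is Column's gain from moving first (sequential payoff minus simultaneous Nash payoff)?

2

Work backward from Player I's decision.
- c1 → Player I plays M (best of -3, 9, 3); Column gets -5.
- c2 → Player I plays M (best of -8, 0, -5); Column gets 0.
- c3 → Player I plays M (best of -3, -2, -9); Column gets 3.
- c4 → Player I plays T (best of 4, -8, -3); Column gets 5.
- c5 → Player I plays T (best of 8, 4, -7); Column gets 0.
Column's induced payoffs are -5, 0, 3, 5, 0, so Column commits to c4. Subgame-perfect outcome: (T, c4) with payoffs (4, 5).
For the simultaneous game, intersect best replies.
Player I's best replies: c1→M; c2→M; c3→M; c4→T; c5→T.
Column's best replies: T→c3; M→c3; B→c3.
The unique mutual best reply is (M, c3), giving (-2, 3).
Column's commitment gain: 5 − 3 = 2.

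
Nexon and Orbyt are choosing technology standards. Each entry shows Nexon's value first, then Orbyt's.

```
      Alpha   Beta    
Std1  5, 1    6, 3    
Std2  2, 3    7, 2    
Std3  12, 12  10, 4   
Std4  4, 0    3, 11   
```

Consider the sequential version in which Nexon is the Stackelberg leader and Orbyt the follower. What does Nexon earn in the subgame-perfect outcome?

12

Solve by backward induction (Nexon leads).
- Std1 → Orbyt plays Beta (best of 1, 3); Nexon gets 6.
- Std2 → Orbyt plays Alpha (best of 3, 2); Nexon gets 2.
- Std3 → Orbyt plays Alpha (best of 12, 4); Nexon gets 12.
- Std4 → Orbyt plays Beta (best of 0, 11); Nexon gets 3.
Among 6, 2, 12, 3, the best is 12 at Std3. Subgame-perfect outcome: (Std3, Alpha) with payoffs (12, 12).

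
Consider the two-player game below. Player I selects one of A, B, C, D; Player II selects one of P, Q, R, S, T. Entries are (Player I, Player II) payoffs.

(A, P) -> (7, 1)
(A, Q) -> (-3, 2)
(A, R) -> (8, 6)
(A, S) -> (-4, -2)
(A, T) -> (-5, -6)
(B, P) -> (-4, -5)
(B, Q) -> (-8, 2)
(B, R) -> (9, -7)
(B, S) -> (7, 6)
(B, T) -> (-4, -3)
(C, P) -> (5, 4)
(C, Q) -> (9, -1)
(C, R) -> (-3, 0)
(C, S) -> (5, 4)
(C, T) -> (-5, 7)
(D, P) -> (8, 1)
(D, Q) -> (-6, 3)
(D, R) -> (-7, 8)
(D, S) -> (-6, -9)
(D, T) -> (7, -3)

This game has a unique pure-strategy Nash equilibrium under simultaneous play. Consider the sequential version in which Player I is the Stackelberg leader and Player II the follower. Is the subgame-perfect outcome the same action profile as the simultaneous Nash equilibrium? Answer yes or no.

no

Player II best-responds to each possible Player I move:
- A → Player II plays R (best of 1, 2, 6, -2, -6); Player I gets 8.
- B → Player II plays S (best of -5, 2, -7, 6, -3); Player I gets 7.
- C → Player II plays T (best of 4, -1, 0, 4, 7); Player I gets -5.
- D → Player II plays R (best of 1, 3, 8, -9, -3); Player I gets -7.
Among 8, 7, -5, -7, the best is 8 at A. Subgame-perfect outcome: (A, R) with payoffs (8, 6).
For the simultaneous game, intersect best replies.
Player I's best replies: P→D; Q→C; R→B; S→B; T→D.
Player II's best replies: A→R; B→S; C→T; D→R.
Only (B, S) has each player best-responding; Nash payoffs (7, 6).
Sequential outcome (A, R) differs from the Nash profile (B, S).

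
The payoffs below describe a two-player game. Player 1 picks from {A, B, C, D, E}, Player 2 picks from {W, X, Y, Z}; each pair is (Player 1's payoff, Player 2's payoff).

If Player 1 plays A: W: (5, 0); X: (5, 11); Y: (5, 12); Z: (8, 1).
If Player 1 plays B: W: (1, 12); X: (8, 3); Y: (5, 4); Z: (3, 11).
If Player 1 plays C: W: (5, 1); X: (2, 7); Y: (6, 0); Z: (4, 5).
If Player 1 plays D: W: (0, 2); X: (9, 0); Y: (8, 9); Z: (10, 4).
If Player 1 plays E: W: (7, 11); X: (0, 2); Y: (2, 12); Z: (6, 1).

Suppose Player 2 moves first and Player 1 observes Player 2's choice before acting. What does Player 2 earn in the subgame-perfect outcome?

11

Player 1 best-responds to each possible Player 2 move:
- W: BR = E, leader payoff 11.
- X: BR = D, leader payoff 0.
- Y: BR = D, leader payoff 9.
- Z: BR = D, leader payoff 4.
Player 2's induced payoffs are 11, 0, 9, 4, so Player 2 commits to W. Subgame-perfect outcome: (E, W) with payoffs (7, 11).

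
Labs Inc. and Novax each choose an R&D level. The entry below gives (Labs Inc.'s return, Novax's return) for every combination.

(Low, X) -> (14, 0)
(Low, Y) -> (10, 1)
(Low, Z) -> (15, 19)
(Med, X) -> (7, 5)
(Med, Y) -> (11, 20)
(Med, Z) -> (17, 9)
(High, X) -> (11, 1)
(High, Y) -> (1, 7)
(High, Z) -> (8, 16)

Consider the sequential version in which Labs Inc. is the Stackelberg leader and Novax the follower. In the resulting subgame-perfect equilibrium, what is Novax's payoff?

19

Work backward from Novax's decision.
- Low: Novax compares 0, 1, 19 and picks Z; Labs Inc. would get 15.
- Med: Novax compares 5, 20, 9 and picks Y; Labs Inc. would get 11.
- High: Novax compares 1, 7, 16 and picks Z; Labs Inc. would get 8.
Among 15, 11, 8, the best is 15 at Low. Subgame-perfect outcome: (Low, Z) with payoffs (15, 19).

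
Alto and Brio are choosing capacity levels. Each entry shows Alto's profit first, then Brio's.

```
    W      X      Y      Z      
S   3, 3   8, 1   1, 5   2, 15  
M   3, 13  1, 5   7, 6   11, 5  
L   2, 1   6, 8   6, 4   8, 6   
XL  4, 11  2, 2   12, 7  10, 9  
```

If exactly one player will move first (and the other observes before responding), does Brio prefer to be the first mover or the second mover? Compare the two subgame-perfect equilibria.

first

If Alto leads: Brio's best replies are S→Z, M→W, L→X, XL→W; Alto's induced payoffs 2, 3, 6, 4; outcome (L, X), payoffs (6, 8).
If Brio leads: Alto's best replies are W→XL, X→S, Y→XL, Z→M; Brio's induced payoffs 11, 1, 7, 5; outcome (XL, W), payoffs (4, 11).
Brio gets 11 moving first and 8 moving second, so Brio prefers to move first.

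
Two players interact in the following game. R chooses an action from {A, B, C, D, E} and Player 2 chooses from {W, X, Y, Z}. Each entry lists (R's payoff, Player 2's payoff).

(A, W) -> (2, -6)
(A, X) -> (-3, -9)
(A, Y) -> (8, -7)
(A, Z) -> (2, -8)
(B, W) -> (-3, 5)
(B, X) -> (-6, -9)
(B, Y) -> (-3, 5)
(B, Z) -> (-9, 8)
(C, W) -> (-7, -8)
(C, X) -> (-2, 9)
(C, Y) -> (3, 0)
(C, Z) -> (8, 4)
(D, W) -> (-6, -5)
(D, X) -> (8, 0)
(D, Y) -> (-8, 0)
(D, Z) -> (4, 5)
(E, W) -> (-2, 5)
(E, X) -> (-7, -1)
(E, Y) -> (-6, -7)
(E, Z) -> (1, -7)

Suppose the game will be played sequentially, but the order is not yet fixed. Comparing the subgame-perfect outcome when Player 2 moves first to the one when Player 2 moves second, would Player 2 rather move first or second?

If R leads: Player 2's best replies are A→W, B→Z, C→X, D→Z, E→W; R's induced payoffs 2, -9, -2, 4, -2; outcome (D, Z), payoffs (4, 5).
If Player 2 leads: R's best replies are W→A, X→D, Y→A, Z→C; Player 2's induced payoffs -6, 0, -7, 4; outcome (C, Z), payoffs (8, 4).
Player 2 gets 4 moving first and 5 moving second, so Player 2 prefers to move second.

second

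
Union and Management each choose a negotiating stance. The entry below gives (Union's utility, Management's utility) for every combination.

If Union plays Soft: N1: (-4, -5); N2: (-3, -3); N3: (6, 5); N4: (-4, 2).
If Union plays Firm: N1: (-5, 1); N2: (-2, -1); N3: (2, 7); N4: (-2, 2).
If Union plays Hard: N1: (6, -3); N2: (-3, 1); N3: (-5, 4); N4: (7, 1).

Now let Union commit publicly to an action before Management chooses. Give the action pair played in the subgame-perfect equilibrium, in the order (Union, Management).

Management best-responds to each possible Union move:
- Soft: BR = N3, leader payoff 6.
- Firm: BR = N3, leader payoff 2.
- Hard: BR = N3, leader payoff -5.
Union's induced payoffs are 6, 2, -5, so Union commits to Soft. Subgame-perfect outcome: (Soft, N3) with payoffs (6, 5).

(Soft, N3)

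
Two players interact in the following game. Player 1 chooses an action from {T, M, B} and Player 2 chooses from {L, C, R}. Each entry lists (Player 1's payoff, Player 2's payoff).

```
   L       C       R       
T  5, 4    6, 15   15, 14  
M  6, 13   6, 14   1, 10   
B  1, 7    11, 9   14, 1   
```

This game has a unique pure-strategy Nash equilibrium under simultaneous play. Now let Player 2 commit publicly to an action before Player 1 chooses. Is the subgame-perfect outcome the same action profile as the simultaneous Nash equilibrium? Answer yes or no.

Solve by backward induction (Player 2 leads).
- L: Player 1 compares 5, 6, 1 and picks M; Player 2 would get 13.
- C: Player 1 compares 6, 6, 11 and picks B; Player 2 would get 9.
- R: Player 1 compares 15, 1, 14 and picks T; Player 2 would get 14.
Player 2's induced payoffs are 13, 9, 14, so Player 2 commits to R. Subgame-perfect outcome: (T, R) with payoffs (15, 14).
Under simultaneous play:
Player 1's best replies: L→M; C→B; R→T.
Player 2's best replies: T→C; M→C; B→C.
The unique mutual best reply is (B, C), giving (11, 9).
Sequential outcome (T, R) differs from the Nash profile (B, C).

no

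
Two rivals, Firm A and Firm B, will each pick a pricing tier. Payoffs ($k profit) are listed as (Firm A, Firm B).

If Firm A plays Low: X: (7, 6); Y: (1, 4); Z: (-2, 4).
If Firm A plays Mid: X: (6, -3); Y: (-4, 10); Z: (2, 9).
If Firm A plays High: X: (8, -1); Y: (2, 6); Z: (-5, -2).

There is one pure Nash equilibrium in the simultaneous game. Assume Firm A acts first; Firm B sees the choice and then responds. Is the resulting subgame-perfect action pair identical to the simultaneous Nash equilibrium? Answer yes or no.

Work backward from Firm B's decision.
- Low: Firm B compares 6, 4, 4 and picks X; Firm A would get 7.
- Mid: Firm B compares -3, 10, 9 and picks Y; Firm A would get -4.
- High: Firm B compares -1, 6, -2 and picks Y; Firm A would get 2.
Firm A's induced payoffs are 7, -4, 2, so Firm A commits to Low. Subgame-perfect outcome: (Low, X) with payoffs (7, 6).
For the simultaneous game, intersect best replies.
Firm A's best replies: X→High; Y→High; Z→Mid.
Firm B's best replies: Low→X; Mid→Y; High→Y.
The unique mutual best reply is (High, Y), giving (2, 6).
Sequential outcome (Low, X) differs from the Nash profile (High, Y).

no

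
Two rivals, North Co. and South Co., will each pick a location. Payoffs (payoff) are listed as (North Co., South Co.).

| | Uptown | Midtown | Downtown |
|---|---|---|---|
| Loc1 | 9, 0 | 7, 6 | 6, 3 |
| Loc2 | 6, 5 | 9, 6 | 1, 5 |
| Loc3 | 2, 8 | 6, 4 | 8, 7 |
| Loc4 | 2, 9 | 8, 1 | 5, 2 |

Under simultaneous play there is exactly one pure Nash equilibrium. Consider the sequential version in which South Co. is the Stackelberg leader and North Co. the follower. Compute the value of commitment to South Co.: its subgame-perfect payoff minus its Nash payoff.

1

Work backward from North Co.'s decision.
- Uptown: North Co. compares 9, 6, 2, 2 and picks Loc1; South Co. would get 0.
- Midtown: North Co. compares 7, 9, 6, 8 and picks Loc2; South Co. would get 6.
- Downtown: North Co. compares 6, 1, 8, 5 and picks Loc3; South Co. would get 7.
South Co.'s induced payoffs are 0, 6, 7, so South Co. commits to Downtown. Subgame-perfect outcome: (Loc3, Downtown) with payoffs (8, 7).
Now find the simultaneous Nash equilibrium.
North Co.'s best replies: Uptown→Loc1; Midtown→Loc2; Downtown→Loc3.
South Co.'s best replies: Loc1→Midtown; Loc2→Midtown; Loc3→Uptown; Loc4→Uptown.
Only (Loc2, Midtown) has each player best-responding; Nash payoffs (9, 6).
South Co.'s commitment gain: 7 − 6 = 1.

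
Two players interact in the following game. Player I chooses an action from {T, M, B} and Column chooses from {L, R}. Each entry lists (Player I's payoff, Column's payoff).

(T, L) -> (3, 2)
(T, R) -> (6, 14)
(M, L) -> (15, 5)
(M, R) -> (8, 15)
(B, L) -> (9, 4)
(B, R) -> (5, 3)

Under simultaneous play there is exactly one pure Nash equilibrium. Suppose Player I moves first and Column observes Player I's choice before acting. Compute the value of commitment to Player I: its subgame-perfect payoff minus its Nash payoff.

1

Solve by backward induction (Player I leads).
- T: Column compares 2, 14 and picks R; Player I would get 6.
- M: Column compares 5, 15 and picks R; Player I would get 8.
- B: Column compares 4, 3 and picks L; Player I would get 9.
Among 6, 8, 9, the best is 9 at B. Subgame-perfect outcome: (B, L) with payoffs (9, 4).
Now find the simultaneous Nash equilibrium.
Player I's best replies: L→M; R→M.
Column's best replies: T→R; M→R; B→L.
Only (M, R) has each player best-responding; Nash payoffs (8, 15).
Player I's commitment gain: 9 − 8 = 1.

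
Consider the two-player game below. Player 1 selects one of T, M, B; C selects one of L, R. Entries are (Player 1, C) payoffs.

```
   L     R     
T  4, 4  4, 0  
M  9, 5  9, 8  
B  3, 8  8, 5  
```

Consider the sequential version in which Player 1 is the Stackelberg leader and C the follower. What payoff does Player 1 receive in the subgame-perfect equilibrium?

Work backward from C's decision.
- T: BR = L, leader payoff 4.
- M: BR = R, leader payoff 9.
- B: BR = L, leader payoff 3.
Maximizing over 4, 9, 3, Player 1 chooses M. Subgame-perfect outcome: (M, R) with payoffs (9, 8).

9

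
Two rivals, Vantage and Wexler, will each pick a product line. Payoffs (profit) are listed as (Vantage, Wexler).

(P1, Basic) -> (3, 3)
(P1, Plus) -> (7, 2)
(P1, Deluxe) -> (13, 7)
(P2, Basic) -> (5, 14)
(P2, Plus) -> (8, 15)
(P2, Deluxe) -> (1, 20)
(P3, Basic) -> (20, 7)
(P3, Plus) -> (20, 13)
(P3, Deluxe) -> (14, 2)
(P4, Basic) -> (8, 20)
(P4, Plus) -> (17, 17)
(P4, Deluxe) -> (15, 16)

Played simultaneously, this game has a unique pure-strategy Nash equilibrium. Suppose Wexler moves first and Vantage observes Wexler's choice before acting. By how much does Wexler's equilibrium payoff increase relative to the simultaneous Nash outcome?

3

Work backward from Vantage's decision.
- Basic → Vantage plays P3 (best of 3, 5, 20, 8); Wexler gets 7.
- Plus → Vantage plays P3 (best of 7, 8, 20, 17); Wexler gets 13.
- Deluxe → Vantage plays P4 (best of 13, 1, 14, 15); Wexler gets 16.
Maximizing over 7, 13, 16, Wexler chooses Deluxe. Subgame-perfect outcome: (P4, Deluxe) with payoffs (15, 16).
Now find the simultaneous Nash equilibrium.
Vantage's best replies: Basic→P3; Plus→P3; Deluxe→P4.
Wexler's best replies: P1→Deluxe; P2→Deluxe; P3→Plus; P4→Basic.
The unique mutual best reply is (P3, Plus), giving (20, 13).
Wexler's commitment gain: 16 − 13 = 3.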